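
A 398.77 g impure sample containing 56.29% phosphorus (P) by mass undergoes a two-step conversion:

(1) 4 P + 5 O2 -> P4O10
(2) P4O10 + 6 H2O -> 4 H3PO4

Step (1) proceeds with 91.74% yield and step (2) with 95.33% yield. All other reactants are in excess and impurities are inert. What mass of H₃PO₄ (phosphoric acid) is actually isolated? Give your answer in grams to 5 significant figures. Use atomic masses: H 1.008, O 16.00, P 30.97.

Pure P = 398.77 × 0.5629 = 224.468 g.
M(P) = 30.97 g/mol.
M(H3PO4) = 3(1.008) + 30.97 + 4(16.00) = 97.994 g/mol.
n(P) = 224.468 / 30.97 = 7.24791 mol.
Step 1 (P:P4O10 = 4:1): theoretical n(P4O10) = 1.81198 mol; at 91.74% yield, n(P4O10) = 1.66231 mol.
Step 2 (P4O10:H3PO4 = 1:4): theoretical n(H3PO4) = 6.64923 mol, so theoretical mass = 6.64923 × 97.994 = 651.584 g.
At 95.33% yield, actual mass of H3PO4 = 651.584 × 0.9533 = 621.156 g.

621.16 g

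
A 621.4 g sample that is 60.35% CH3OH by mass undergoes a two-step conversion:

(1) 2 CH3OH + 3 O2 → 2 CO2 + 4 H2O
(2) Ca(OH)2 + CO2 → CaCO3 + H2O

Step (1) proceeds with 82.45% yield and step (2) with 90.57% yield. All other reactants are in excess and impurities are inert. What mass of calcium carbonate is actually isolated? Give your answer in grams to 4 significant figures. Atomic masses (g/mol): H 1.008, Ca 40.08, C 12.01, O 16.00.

874.8 g

Pure CH3OH = 621.4 × 0.6035 = 375.01 g.
M(CH3OH) = 12.01 + 4(1.008) + 16.00 = 32.042 g/mol.
M(CaCO3) = 40.08 + 12.01 + 3(16.00) = 100.09 g/mol.
n(CH3OH) = 375.01 / 32.042 = 11.704 mol.
Step 1 (CH3OH:CO2 = 2:2): theoretical n(CO2) = 11.704 mol; at 82.45% yield, n(CO2) = 9.6498 mol.
Step 2 (CO2:CaCO3 = 1:1): theoretical n(CaCO3) = 9.6498 mol, so theoretical mass = 9.6498 × 100.09 = 965.85 g.
At 90.57% yield, actual mass of CaCO3 = 965.85 × 0.9057 = 874.77 g.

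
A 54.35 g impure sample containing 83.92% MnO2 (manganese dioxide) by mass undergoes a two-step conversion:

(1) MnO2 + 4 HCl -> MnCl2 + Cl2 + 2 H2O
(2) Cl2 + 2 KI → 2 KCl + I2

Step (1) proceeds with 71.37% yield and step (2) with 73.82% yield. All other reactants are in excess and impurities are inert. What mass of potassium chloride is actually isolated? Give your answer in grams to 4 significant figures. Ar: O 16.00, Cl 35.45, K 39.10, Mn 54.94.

41.21 g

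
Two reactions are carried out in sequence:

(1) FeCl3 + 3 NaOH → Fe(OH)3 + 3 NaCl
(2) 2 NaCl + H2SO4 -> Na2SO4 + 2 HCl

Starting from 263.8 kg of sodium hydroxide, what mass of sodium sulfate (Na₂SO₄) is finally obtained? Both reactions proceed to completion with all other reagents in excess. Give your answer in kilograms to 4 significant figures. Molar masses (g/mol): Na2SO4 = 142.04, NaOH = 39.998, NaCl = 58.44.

468.4 kg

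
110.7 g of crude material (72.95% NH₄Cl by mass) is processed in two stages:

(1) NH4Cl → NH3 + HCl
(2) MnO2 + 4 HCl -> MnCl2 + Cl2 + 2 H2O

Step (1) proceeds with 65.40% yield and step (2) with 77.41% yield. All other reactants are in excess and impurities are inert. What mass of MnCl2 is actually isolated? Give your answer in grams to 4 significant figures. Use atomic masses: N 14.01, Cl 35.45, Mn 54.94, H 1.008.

24.04 g

Pure NH4Cl = 110.7 × 0.7295 = 80.756 g.
M(NH4Cl) = 14.01 + 4(1.008) + 35.45 = 53.492 g/mol.
M(MnCl2) = 54.94 + 2(35.45) = 125.84 g/mol.
n(NH4Cl) = 80.756 / 53.492 = 1.5097 mol.
Step 1 (NH4Cl:HCl = 1:1): theoretical n(HCl) = 1.5097 mol; at 65.40% yield, n(HCl) = 0.98733 mol.
Step 2 (HCl:MnCl2 = 4:1): theoretical n(MnCl2) = 0.24683 mol, so theoretical mass = 0.24683 × 125.84 = 31.061 g.
At 77.41% yield, actual mass of MnCl2 = 31.061 × 0.7741 = 24.045 g.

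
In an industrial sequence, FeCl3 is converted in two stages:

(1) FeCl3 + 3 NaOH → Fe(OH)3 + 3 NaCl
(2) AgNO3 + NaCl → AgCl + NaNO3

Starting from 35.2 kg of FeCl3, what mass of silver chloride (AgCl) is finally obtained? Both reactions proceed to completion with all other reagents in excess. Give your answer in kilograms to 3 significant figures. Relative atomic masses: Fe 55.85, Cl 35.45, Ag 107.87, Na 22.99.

93.3 kg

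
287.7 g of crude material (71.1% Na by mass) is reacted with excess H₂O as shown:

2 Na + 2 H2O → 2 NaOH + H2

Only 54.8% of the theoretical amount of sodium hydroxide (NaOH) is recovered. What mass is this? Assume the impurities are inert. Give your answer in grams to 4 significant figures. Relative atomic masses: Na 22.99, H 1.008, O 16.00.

Pure Na available = 287.7 g × 0.711 = 204.55 g.
M(Na) = 22.99 g/mol.
M(NaOH) = 22.99 + 16.00 + 1.008 = 39.998 g/mol.
n(Na) = 204.55 g / 22.99 g/mol = 8.8976 mol.
From the equation the Na:NaOH mole ratio is 2:2, so n(NaOH) = 8.8976 × 2/2 = 8.8976 mol.
Mass of NaOH = 8.8976 mol × 39.998 g/mol = 355.88 g.
Actual mass collected = 355.88 g × 0.548 = 195.02 g.

195.0 g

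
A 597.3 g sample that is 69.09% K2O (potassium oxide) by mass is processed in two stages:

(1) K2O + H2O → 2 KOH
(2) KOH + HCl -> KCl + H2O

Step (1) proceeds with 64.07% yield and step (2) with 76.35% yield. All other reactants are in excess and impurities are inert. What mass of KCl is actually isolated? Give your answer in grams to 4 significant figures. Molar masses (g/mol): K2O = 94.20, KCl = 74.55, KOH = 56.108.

Pure K2O = 597.3 × 0.6909 = 412.67 g.
n(K2O) = 412.67 / 94.20 = 4.3808 mol.
Step 1 (K2O:KOH = 1:2): theoretical n(KOH) = 8.7617 mol; at 64.07% yield, n(KOH) = 5.6136 mol.
Step 2 (KOH:KCl = 1:1): theoretical n(KCl) = 5.6136 mol, so theoretical mass = 5.6136 × 74.55 = 418.49 g.
At 76.35% yield, actual mass of KCl = 418.49 × 0.7635 = 319.52 g.

319.5 g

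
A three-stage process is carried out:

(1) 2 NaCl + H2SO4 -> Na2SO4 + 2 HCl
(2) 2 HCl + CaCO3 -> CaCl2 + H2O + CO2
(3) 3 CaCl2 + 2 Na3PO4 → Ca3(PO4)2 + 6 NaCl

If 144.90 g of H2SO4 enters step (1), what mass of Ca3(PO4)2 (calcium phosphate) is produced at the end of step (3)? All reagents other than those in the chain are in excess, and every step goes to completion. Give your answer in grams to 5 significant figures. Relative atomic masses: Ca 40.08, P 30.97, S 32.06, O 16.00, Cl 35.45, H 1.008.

M(H2SO4) = 2(1.008) + 32.06 + 4(16.00) = 98.076 g/mol.
M(Ca3(PO4)2) = 3(40.08) + 2(30.97) + 8(16.00) = 310.18 g/mol.
n(H2SO4) = 144.90 / 98.076 = 1.47743 mol.
Reaction (1): H2SO4→HCl ratio 1:2 ⇒ n(HCl) = 2.95485 mol.
Reaction (2): HCl→CaCl2 ratio 2:1 ⇒ n(CaCl2) = 1.47743 mol.
Reaction (3): CaCl2→Ca3(PO4)2 ratio 3:1 ⇒ n(Ca3(PO4)2) = 0.492475 mol.
Mass of Ca3(PO4)2 = 0.492475 × 310.18 = 152.756 g.

152.76 g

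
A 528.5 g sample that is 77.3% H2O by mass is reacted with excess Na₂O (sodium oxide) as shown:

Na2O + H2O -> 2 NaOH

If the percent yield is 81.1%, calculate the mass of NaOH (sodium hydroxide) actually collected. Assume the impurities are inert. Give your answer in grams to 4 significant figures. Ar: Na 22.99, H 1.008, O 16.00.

Pure H2O available = 528.5 g × 0.773 = 408.53 g.
M(H2O) = 2(1.008) + 16.00 = 18.016 g/mol.
M(NaOH) = 22.99 + 16.00 + 1.008 = 39.998 g/mol.
n(H2O) = 408.53 g / 18.016 g/mol = 22.676 mol.
From the equation the H2O:NaOH mole ratio is 1:2, so n(NaOH) = 22.676 × 2/1 = 45.352 mol.
Mass of NaOH = 45.352 mol × 39.998 g/mol = 1814.0 g.
Actual mass collected = 1814.0 g × 0.811 = 1471.1 g.

1471 g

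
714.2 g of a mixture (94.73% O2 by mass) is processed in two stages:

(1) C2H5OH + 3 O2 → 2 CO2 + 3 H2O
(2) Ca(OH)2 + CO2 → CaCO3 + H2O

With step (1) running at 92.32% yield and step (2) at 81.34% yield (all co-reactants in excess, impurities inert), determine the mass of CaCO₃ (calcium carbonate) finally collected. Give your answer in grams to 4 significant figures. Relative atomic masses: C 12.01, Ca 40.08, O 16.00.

1059 g

Pure O2 = 714.2 × 0.9473 = 676.56 g.
M(O2) = 2(16.00) = 32.00 g/mol.
M(CaCO3) = 40.08 + 12.01 + 3(16.00) = 100.09 g/mol.
n(O2) = 676.56 / 32.00 = 21.143 mol.
Step 1 (O2:CO2 = 3:2): theoretical n(CO2) = 14.095 mol; at 92.32% yield, n(CO2) = 13.013 mol.
Step 2 (CO2:CaCO3 = 1:1): theoretical n(CaCO3) = 13.013 mol, so theoretical mass = 13.013 × 100.09 = 1302.4 g.
At 81.34% yield, actual mass of CaCO3 = 1302.4 × 0.8134 = 1059.4 g.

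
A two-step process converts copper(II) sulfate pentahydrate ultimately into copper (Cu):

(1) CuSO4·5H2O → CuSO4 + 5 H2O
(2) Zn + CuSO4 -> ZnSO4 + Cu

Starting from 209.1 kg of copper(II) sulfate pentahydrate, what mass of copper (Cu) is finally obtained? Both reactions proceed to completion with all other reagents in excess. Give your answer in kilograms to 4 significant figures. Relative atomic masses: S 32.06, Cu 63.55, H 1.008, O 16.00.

53.22 kg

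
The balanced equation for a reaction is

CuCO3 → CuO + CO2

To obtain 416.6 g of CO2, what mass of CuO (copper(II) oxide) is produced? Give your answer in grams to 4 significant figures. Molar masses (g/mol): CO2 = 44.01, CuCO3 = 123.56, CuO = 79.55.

753.0 g

n(CO2) = 416.60 g / 44.01 g/mol = 9.4660 mol.
From the equation the CO2:CuO mole ratio is 1:1, so n(CuO) = 9.4660 × 1/1 = 9.4660 mol.
Mass of CuO = 9.4660 mol × 79.55 g/mol = 753.02 g.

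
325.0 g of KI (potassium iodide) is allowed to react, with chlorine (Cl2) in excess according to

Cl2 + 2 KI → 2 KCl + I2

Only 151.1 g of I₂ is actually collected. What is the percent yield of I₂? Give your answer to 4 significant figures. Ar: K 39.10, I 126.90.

M(KI) = 39.10 + 126.90 = 166.00 g/mol.
M(I2) = 2(126.90) = 253.80 g/mol.
n(KI) = 325.00 g / 166.00 g/mol = 1.9578 mol.
From the equation the KI:I2 mole ratio is 2:1, so n(I2) = 1.9578 × 1/2 = 0.97892 mol.
Mass of I2 = 0.97892 mol × 253.80 g/mol = 248.45 g.
This is the theoretical yield. Percent yield = 151.1 g / 248.45 g × 100% = 60.817%.

60.82 %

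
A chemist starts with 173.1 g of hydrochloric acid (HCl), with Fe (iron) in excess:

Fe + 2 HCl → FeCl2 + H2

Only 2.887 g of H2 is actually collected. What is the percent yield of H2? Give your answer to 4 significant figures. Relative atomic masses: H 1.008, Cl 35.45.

60.32 %

M(HCl) = 1.008 + 35.45 = 36.458 g/mol.
M(H2) = 2(1.008) = 2.016 g/mol.
n(HCl) = 173.10 g / 36.458 g/mol = 4.7479 mol.
From the equation the HCl:H2 mole ratio is 2:1, so n(H2) = 4.7479 × 1/2 = 2.3740 mol.
Mass of H2 = 2.3740 mol × 2.016 g/mol = 4.7859 g.
This is the theoretical yield. Percent yield = 2.887 g / 4.7859 g × 100% = 60.323%.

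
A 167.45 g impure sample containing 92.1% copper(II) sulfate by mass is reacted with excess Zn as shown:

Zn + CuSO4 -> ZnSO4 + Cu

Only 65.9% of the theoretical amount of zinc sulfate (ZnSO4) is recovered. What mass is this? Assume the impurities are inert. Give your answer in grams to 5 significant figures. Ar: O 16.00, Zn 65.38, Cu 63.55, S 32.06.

Pure CuSO4 available = 167.45 g × 0.921 = 154.221 g.
M(CuSO4) = 63.55 + 32.06 + 4(16.00) = 159.61 g/mol.
M(ZnSO4) = 65.38 + 32.06 + 4(16.00) = 161.44 g/mol.
n(CuSO4) = 154.221 g / 159.61 g/mol = 0.966239 mol.
From the equation the CuSO4:ZnSO4 mole ratio is 1:1, so n(ZnSO4) = 0.966239 × 1/1 = 0.966239 mol.
Mass of ZnSO4 = 0.966239 mol × 161.44 g/mol = 155.990 g.
Actual mass collected = 155.990 g × 0.659 = 102.797 g.

102.80 g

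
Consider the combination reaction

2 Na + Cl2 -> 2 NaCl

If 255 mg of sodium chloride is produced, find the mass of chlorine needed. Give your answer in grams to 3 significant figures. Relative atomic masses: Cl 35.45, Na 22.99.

0.155 g

M(NaCl) = 22.99 + 35.45 = 58.44 g/mol.
M(Cl2) = 2(35.45) = 70.90 g/mol.
Convert: 255 mg = 0.2550 g.
n(NaCl) = 0.2550 g / 58.44 g/mol = 0.004363 mol.
From the equation the NaCl:Cl2 mole ratio is 2:1, so n(Cl2) = 0.004363 × 1/2 = 0.002182 mol.
Mass of Cl2 = 0.002182 mol × 70.90 g/mol = 0.1547 g.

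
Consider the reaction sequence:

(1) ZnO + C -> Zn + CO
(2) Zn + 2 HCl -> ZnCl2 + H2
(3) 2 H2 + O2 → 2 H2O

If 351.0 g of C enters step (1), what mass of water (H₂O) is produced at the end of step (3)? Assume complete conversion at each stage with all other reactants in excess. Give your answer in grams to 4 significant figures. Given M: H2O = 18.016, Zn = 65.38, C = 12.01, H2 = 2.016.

n(C) = 351.0 / 12.01 = 29.226 mol.
Reaction (1): C→Zn ratio 1:1 ⇒ n(Zn) = 29.226 mol.
Reaction (2): Zn→H2 ratio 1:1 ⇒ n(H2) = 29.226 mol.
Reaction (3): H2→H2O ratio 2:2 ⇒ n(H2O) = 29.226 mol.
Mass of H2O = 29.226 × 18.016 = 526.53 g.

526.5 g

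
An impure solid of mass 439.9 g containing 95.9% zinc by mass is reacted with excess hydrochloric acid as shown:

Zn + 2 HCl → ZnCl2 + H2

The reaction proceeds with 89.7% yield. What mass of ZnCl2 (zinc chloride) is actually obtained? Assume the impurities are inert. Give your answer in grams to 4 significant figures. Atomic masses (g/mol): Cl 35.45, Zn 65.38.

788.8 g

Pure Zn available = 439.9 g × 0.959 = 421.86 g.
M(Zn) = 65.38 g/mol.
M(ZnCl2) = 65.38 + 2(35.45) = 136.28 g/mol.
n(Zn) = 421.86 g / 65.38 g/mol = 6.4525 mol.
From the equation the Zn:ZnCl2 mole ratio is 1:1, so n(ZnCl2) = 6.4525 × 1/1 = 6.4525 mol.
Mass of ZnCl2 = 6.4525 mol × 136.28 g/mol = 879.35 g.
Actual mass collected = 879.35 g × 0.897 = 788.77 g.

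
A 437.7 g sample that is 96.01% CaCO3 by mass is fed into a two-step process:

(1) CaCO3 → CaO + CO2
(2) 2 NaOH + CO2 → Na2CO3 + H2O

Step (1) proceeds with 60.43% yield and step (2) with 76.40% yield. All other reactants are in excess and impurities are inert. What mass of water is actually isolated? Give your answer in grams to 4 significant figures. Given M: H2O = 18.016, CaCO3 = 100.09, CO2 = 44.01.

Pure CaCO3 = 437.7 × 0.9601 = 420.24 g.
n(CaCO3) = 420.24 / 100.09 = 4.1986 mol.
Step 1 (CaCO3:CO2 = 1:1): theoretical n(CO2) = 4.1986 mol; at 60.43% yield, n(CO2) = 2.5372 mol.
Step 2 (CO2:H2O = 1:1): theoretical n(H2O) = 2.5372 mol, so theoretical mass = 2.5372 × 18.016 = 45.710 g.
At 76.40% yield, actual mass of H2O = 45.710 × 0.7640 = 34.923 g.

34.92 g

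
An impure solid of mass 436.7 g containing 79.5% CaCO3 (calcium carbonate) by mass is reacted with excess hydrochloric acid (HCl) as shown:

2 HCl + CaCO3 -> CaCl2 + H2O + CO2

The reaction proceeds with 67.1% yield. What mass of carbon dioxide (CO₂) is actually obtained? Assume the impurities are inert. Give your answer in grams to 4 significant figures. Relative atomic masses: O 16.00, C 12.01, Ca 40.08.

102.4 g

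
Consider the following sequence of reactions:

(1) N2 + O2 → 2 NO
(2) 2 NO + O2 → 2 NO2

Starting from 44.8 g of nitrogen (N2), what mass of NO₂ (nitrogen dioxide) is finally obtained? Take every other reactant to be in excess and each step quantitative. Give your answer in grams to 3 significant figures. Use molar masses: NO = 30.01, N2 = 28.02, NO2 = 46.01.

147 g

n(N2) = 44.80 / 28.02 = 1.599 mol.
Step 1 gives a 1:2 ratio of N2 to NO, so n(NO) = 3.198 mol.
In step 2 the NO:NO2 ratio is 2:2, so n(NO2) = 3.198 mol.
Mass of NO2 = 3.198 × 46.01 = 147.1 g.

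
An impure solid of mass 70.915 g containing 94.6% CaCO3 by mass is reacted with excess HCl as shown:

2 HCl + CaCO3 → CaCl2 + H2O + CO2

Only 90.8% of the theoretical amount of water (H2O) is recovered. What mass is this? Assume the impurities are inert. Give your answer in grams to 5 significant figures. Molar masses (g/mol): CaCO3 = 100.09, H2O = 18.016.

Pure CaCO3 available = 70.915 g × 0.946 = 67.0856 g.
n(CaCO3) = 67.0856 g / 100.09 g/mol = 0.670253 mol.
From the equation the CaCO3:H2O mole ratio is 1:1, so n(H2O) = 0.670253 × 1/1 = 0.670253 mol.
Mass of H2O = 0.670253 mol × 18.016 g/mol = 12.0753 g.
Actual mass collected = 12.0753 g × 0.908 = 10.9643 g.

10.964 g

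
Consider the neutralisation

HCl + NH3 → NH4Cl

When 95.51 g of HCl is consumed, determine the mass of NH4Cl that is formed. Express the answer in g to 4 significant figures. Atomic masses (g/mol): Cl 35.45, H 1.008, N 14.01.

140.1 g

M(HCl) = 1.008 + 35.45 = 36.458 g/mol.
M(NH4Cl) = 14.01 + 4(1.008) + 35.45 = 53.492 g/mol.
n(HCl) = 95.510 g / 36.458 g/mol = 2.6197 mol.
From the equation the HCl:NH4Cl mole ratio is 1:1, so n(NH4Cl) = 2.6197 × 1/1 = 2.6197 mol.
Mass of NH4Cl = 2.6197 mol × 53.492 g/mol = 140.13 g.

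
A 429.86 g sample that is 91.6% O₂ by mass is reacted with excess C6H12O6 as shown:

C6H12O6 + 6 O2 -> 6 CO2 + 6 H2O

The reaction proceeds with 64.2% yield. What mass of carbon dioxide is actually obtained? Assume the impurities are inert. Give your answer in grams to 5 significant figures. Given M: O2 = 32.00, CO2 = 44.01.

347.66 g

Pure O2 available = 429.86 g × 0.916 = 393.752 g.
n(O2) = 393.752 g / 32.00 g/mol = 12.3047 mol.
From the equation the O2:CO2 mole ratio is 6:6, so n(CO2) = 12.3047 × 6/6 = 12.3047 mol.
Mass of CO2 = 12.3047 mol × 44.01 g/mol = 541.532 g.
Actual mass collected = 541.532 g × 0.642 = 347.663 g.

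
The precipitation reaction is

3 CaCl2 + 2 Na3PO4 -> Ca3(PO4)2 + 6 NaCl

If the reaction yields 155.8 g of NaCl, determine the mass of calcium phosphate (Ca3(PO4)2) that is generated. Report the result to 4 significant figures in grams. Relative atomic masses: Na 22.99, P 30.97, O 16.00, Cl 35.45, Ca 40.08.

137.8 g

M(NaCl) = 22.99 + 35.45 = 58.44 g/mol.
M(Ca3(PO4)2) = 3(40.08) + 2(30.97) + 8(16.00) = 310.18 g/mol.
n(NaCl) = 155.80 g / 58.44 g/mol = 2.6660 mol.
From the equation the NaCl:Ca3(PO4)2 mole ratio is 6:1, so n(Ca3(PO4)2) = 2.6660 × 1/6 = 0.44433 mol.
Mass of Ca3(PO4)2 = 0.44433 mol × 310.18 g/mol = 137.82 g.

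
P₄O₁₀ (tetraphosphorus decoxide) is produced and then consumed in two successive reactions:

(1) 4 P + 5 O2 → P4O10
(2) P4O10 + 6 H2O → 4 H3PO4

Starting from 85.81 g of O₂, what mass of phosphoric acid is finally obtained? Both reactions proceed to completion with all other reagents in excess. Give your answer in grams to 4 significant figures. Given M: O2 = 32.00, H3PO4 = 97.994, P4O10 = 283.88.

n(O2) = 85.810 / 32.00 = 2.6816 mol.
Step 1 gives a 5:1 ratio of O2 to P4O10, so n(P4O10) = 0.53631 mol.
In step 2 the P4O10:H3PO4 ratio is 1:4, so n(H3PO4) = 2.1452 mol.
Mass of H3PO4 = 2.1452 × 97.994 = 210.22 g.

210.2 g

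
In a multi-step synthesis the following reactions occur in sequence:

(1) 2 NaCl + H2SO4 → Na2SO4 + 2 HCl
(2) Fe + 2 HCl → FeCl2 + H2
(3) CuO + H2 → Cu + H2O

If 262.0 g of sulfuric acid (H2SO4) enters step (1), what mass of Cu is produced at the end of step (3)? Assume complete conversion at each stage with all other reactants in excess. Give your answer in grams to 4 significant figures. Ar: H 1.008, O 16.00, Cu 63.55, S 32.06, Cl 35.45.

169.8 g

M(H2SO4) = 2(1.008) + 32.06 + 4(16.00) = 98.076 g/mol.
M(Cu) = 63.55 g/mol.
n(H2SO4) = 262.0 / 98.076 = 2.6714 mol.
Reaction (1): H2SO4→HCl ratio 1:2 ⇒ n(HCl) = 5.3428 mol.
Reaction (2): HCl→H2 ratio 2:1 ⇒ n(H2) = 2.6714 mol.
Reaction (3): H2→Cu ratio 1:1 ⇒ n(Cu) = 2.6714 mol.
Mass of Cu = 2.6714 × 63.55 = 169.77 g.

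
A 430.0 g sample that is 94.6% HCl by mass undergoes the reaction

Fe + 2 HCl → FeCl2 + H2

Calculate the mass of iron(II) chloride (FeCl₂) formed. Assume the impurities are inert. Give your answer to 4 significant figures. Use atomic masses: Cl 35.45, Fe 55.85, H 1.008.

707.1 g

Mass of pure HCl = 430.0 g × 0.946 = 406.78 g.
M(HCl) = 1.008 + 35.45 = 36.458 g/mol.
M(FeCl2) = 55.85 + 2(35.45) = 126.75 g/mol.
n(HCl) = 406.78 g / 36.458 g/mol = 11.157 mol.
From the equation the HCl:FeCl2 mole ratio is 2:1, so n(FeCl2) = 11.157 × 1/2 = 5.5787 mol.
Mass of FeCl2 = 5.5787 mol × 126.75 g/mol = 707.11 g.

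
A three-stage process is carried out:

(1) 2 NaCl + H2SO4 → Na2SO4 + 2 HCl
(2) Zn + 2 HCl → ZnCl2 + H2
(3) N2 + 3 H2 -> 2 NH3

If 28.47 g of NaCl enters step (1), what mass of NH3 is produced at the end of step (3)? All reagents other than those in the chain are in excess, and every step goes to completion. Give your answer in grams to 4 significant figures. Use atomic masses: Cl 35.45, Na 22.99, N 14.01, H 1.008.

2.766 g

M(NaCl) = 22.99 + 35.45 = 58.44 g/mol.
M(NH3) = 14.01 + 3(1.008) = 17.034 g/mol.
n(NaCl) = 28.47 / 58.44 = 0.48717 mol.
Reaction (1): NaCl→HCl ratio 2:2 ⇒ n(HCl) = 0.48717 mol.
Reaction (2): HCl→H2 ratio 2:1 ⇒ n(H2) = 0.24358 mol.
Reaction (3): H2→NH3 ratio 3:2 ⇒ n(NH3) = 0.16239 mol.
Mass of NH3 = 0.16239 × 17.034 = 2.7661 g.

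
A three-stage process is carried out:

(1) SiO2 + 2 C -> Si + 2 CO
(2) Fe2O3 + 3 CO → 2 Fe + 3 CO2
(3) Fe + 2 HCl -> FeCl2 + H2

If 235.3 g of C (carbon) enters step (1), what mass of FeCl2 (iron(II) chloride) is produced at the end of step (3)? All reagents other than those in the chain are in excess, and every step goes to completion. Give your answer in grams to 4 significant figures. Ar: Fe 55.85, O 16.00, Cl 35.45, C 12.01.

M(C) = 12.01 g/mol.
M(FeCl2) = 55.85 + 2(35.45) = 126.75 g/mol.
n(C) = 235.3 / 12.01 = 19.592 mol.
Reaction (1): C→CO ratio 2:2 ⇒ n(CO) = 19.592 mol.
Reaction (2): CO→Fe ratio 3:2 ⇒ n(Fe) = 13.061 mol.
Reaction (3): Fe→FeCl2 ratio 1:1 ⇒ n(FeCl2) = 13.061 mol.
Mass of FeCl2 = 13.061 × 126.75 = 1655.5 g.

1656 g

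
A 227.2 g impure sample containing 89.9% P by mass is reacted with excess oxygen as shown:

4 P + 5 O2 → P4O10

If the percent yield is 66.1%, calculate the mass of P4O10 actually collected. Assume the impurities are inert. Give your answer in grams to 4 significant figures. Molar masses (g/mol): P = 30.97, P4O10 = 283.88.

Pure P available = 227.2 g × 0.899 = 204.25 g.
n(P) = 204.25 g / 30.97 g/mol = 6.5952 mol.
From the equation the P:P4O10 mole ratio is 4:1, so n(P4O10) = 6.5952 × 1/4 = 1.6488 mol.
Mass of P4O10 = 1.6488 mol × 283.88 g/mol = 468.06 g.
Actual mass collected = 468.06 g × 0.661 = 309.39 g.

309.4 g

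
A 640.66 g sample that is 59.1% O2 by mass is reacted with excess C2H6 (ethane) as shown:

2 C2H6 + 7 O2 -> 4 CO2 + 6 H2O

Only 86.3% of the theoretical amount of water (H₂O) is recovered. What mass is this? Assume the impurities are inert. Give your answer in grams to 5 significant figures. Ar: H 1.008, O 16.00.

Pure O2 available = 640.66 g × 0.591 = 378.630 g.
M(O2) = 2(16.00) = 32.00 g/mol.
M(H2O) = 2(1.008) + 16.00 = 18.016 g/mol.
n(O2) = 378.630 g / 32.00 g/mol = 11.8322 mol.
From the equation the O2:H2O mole ratio is 7:6, so n(H2O) = 11.8322 × 6/7 = 10.1419 mol.
Mass of H2O = 10.1419 mol × 18.016 g/mol = 182.716 g.
Actual mass collected = 182.716 g × 0.863 = 157.684 g.

157.68 g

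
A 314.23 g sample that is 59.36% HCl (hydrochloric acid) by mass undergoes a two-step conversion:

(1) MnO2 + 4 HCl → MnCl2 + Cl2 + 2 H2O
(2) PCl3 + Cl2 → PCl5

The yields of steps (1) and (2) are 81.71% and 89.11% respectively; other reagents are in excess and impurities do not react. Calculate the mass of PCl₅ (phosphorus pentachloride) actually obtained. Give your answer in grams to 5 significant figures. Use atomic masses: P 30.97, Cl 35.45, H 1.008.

Pure HCl = 314.23 × 0.5936 = 186.527 g.
M(HCl) = 1.008 + 35.45 = 36.458 g/mol.
M(PCl5) = 30.97 + 5(35.45) = 208.22 g/mol.
n(HCl) = 186.527 / 36.458 = 5.11621 mol.
Step 1 (HCl:Cl2 = 4:1): theoretical n(Cl2) = 1.27905 mol; at 81.71% yield, n(Cl2) = 1.04511 mol.
Step 2 (Cl2:PCl5 = 1:1): theoretical n(PCl5) = 1.04511 mol, so theoretical mass = 1.04511 × 208.22 = 217.614 g.
At 89.11% yield, actual mass of PCl5 = 217.614 × 0.8911 = 193.916 g.

193.92 g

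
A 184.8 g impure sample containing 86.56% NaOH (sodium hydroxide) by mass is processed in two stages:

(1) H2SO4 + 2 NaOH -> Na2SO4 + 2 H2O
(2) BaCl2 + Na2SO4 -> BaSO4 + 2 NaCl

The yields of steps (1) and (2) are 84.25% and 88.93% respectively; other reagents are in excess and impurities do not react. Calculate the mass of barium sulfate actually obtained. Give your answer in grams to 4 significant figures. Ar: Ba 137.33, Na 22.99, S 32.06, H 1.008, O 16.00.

Pure NaOH = 184.8 × 0.8656 = 159.96 g.
M(NaOH) = 22.99 + 16.00 + 1.008 = 39.998 g/mol.
M(BaSO4) = 137.33 + 32.06 + 4(16.00) = 233.39 g/mol.
n(NaOH) = 159.96 / 39.998 = 3.9993 mol.
Step 1 (NaOH:Na2SO4 = 2:1): theoretical n(Na2SO4) = 1.9996 mol; at 84.25% yield, n(Na2SO4) = 1.6847 mol.
Step 2 (Na2SO4:BaSO4 = 1:1): theoretical n(BaSO4) = 1.6847 mol, so theoretical mass = 1.6847 × 233.39 = 393.19 g.
At 88.93% yield, actual mass of BaSO4 = 393.19 × 0.8893 = 349.66 g.

349.7 g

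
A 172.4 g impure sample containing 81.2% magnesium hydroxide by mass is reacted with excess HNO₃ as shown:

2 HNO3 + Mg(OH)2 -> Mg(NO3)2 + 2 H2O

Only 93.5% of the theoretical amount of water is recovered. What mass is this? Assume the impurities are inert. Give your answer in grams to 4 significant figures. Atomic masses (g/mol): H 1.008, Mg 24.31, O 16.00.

Pure Mg(OH)2 available = 172.4 g × 0.812 = 139.99 g.
M(Mg(OH)2) = 24.31 + 2(16.00) + 2(1.008) = 58.326 g/mol.
M(H2O) = 2(1.008) + 16.00 = 18.016 g/mol.
n(Mg(OH)2) = 139.99 g / 58.326 g/mol = 2.4001 mol.
From the equation the Mg(OH)2:H2O mole ratio is 1:2, so n(H2O) = 2.4001 × 2/1 = 4.8002 mol.
Mass of H2O = 4.8002 mol × 18.016 g/mol = 86.481 g.
Actual mass collected = 86.481 g × 0.935 = 80.860 g.

80.86 g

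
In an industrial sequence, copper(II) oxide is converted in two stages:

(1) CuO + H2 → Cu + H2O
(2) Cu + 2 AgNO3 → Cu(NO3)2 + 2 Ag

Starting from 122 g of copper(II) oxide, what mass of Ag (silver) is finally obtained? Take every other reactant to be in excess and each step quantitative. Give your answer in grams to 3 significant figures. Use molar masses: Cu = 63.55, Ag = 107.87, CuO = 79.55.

331 g

n(CuO) = 122.0 / 79.55 = 1.534 mol.
Step 1 gives a 1:1 ratio of CuO to Cu, so n(Cu) = 1.534 mol.
In step 2 the Cu:Ag ratio is 1:2, so n(Ag) = 3.067 mol.
Mass of Ag = 3.067 × 107.87 = 330.9 g.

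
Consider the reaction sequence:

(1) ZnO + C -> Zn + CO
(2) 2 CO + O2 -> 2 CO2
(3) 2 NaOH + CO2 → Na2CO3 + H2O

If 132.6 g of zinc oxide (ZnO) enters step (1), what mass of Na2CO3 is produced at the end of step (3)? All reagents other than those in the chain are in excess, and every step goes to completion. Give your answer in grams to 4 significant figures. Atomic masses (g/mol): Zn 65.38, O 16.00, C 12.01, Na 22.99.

172.7 g

M(ZnO) = 65.38 + 16.00 = 81.38 g/mol.
M(Na2CO3) = 2(22.99) + 12.01 + 3(16.00) = 105.99 g/mol.
n(ZnO) = 132.6 / 81.38 = 1.6294 mol.
Reaction (1): ZnO→CO ratio 1:1 ⇒ n(CO) = 1.6294 mol.
Reaction (2): CO→CO2 ratio 2:2 ⇒ n(CO2) = 1.6294 mol.
Reaction (3): CO2→Na2CO3 ratio 1:1 ⇒ n(Na2CO3) = 1.6294 mol.
Mass of Na2CO3 = 1.6294 × 105.99 = 172.70 g.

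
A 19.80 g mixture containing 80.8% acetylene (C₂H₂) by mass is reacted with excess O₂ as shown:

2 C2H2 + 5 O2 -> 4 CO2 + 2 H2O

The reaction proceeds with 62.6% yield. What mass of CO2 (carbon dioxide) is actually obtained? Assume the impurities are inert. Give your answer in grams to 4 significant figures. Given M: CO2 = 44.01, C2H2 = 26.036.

Pure C2H2 available = 19.80 g × 0.808 = 15.998 g.
n(C2H2) = 15.998 g / 26.036 g/mol = 0.61447 mol.
From the equation the C2H2:CO2 mole ratio is 2:4, so n(CO2) = 0.61447 × 4/2 = 1.2289 mol.
Mass of CO2 = 1.2289 mol × 44.01 g/mol = 54.086 g.
Actual mass collected = 54.086 g × 0.626 = 33.858 g.

33.86 g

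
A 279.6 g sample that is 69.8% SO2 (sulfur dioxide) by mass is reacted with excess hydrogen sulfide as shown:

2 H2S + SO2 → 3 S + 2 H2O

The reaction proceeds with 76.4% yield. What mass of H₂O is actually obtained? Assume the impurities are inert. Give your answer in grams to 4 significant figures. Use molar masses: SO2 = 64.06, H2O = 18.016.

83.87 g

Pure SO2 available = 279.6 g × 0.698 = 195.16 g.
n(SO2) = 195.16 g / 64.06 g/mol = 3.0465 mol.
From the equation the SO2:H2O mole ratio is 1:2, so n(H2O) = 3.0465 × 2/1 = 6.0931 mol.
Mass of H2O = 6.0931 mol × 18.016 g/mol = 109.77 g.
Actual mass collected = 109.77 g × 0.764 = 83.866 g.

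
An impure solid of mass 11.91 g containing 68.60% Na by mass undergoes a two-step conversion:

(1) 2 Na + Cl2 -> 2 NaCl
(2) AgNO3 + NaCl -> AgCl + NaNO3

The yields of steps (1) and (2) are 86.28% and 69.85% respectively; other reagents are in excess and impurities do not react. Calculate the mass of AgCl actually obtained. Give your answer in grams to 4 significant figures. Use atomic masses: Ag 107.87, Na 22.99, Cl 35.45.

Pure Na = 11.91 × 0.6860 = 8.1703 g.
M(Na) = 22.99 g/mol.
M(AgCl) = 107.87 + 35.45 = 143.32 g/mol.
n(Na) = 8.1703 / 22.99 = 0.35538 mol.
Step 1 (Na:NaCl = 2:2): theoretical n(NaCl) = 0.35538 mol; at 86.28% yield, n(NaCl) = 0.30662 mol.
Step 2 (NaCl:AgCl = 1:1): theoretical n(AgCl) = 0.30662 mol, so theoretical mass = 0.30662 × 143.32 = 43.945 g.
At 69.85% yield, actual mass of AgCl = 43.945 × 0.6985 = 30.696 g.

30.70 g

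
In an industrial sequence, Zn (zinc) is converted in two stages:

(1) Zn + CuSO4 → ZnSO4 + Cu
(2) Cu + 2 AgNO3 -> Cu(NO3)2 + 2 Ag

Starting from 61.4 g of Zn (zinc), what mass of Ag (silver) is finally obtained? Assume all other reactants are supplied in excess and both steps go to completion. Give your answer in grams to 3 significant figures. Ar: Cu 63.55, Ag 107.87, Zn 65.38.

203 g

M(Zn) = 65.38 g/mol.
M(Ag) = 107.87 g/mol.
n(Zn) = 61.40 / 65.38 = 0.9391 mol.
Step 1 gives a 1:1 ratio of Zn to Cu, so n(Cu) = 0.9391 mol.
In step 2 the Cu:Ag ratio is 1:2, so n(Ag) = 1.878 mol.
Mass of Ag = 1.878 × 107.87 = 202.6 g.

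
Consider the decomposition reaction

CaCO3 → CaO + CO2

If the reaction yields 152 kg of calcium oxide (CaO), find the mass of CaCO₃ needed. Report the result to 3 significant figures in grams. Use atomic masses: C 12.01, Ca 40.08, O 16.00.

271000 g

M(CaO) = 40.08 + 16.00 = 56.08 g/mol.
M(CaCO3) = 40.08 + 12.01 + 3(16.00) = 100.09 g/mol.
Convert: 152 kg = 152000 g.
n(CaO) = 152000 g / 56.08 g/mol = 2710 mol.
From the equation the CaO:CaCO3 mole ratio is 1:1, so n(CaCO3) = 2710 × 1/1 = 2710 mol.
Mass of CaCO3 = 2710 mol × 100.09 g/mol = 271300 g.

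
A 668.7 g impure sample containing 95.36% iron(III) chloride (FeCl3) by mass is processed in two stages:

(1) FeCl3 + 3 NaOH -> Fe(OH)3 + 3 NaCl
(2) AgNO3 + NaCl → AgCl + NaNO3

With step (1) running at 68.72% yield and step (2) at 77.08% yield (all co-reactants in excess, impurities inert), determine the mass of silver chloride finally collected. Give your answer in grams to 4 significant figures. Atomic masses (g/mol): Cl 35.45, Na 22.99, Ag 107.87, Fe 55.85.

Pure FeCl3 = 668.7 × 0.9536 = 637.67 g.
M(FeCl3) = 55.85 + 3(35.45) = 162.20 g/mol.
M(AgCl) = 107.87 + 35.45 = 143.32 g/mol.
n(FeCl3) = 637.67 / 162.20 = 3.9314 mol.
Step 1 (FeCl3:NaCl = 1:3): theoretical n(NaCl) = 11.794 mol; at 68.72% yield, n(NaCl) = 8.1050 mol.
Step 2 (NaCl:AgCl = 1:1): theoretical n(AgCl) = 8.1050 mol, so theoretical mass = 8.1050 × 143.32 = 1161.6 g.
At 77.08% yield, actual mass of AgCl = 1161.6 × 0.7708 = 895.36 g.

895.4 g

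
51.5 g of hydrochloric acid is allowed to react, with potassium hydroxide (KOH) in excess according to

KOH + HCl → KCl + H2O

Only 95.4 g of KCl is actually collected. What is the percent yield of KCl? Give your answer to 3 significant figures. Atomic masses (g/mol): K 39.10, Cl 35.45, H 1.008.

90.6 %

M(HCl) = 1.008 + 35.45 = 36.458 g/mol.
M(KCl) = 39.10 + 35.45 = 74.55 g/mol.
n(HCl) = 51.50 g / 36.458 g/mol = 1.413 mol.
From the equation the HCl:KCl mole ratio is 1:1, so n(KCl) = 1.413 × 1/1 = 1.413 mol.
Mass of KCl = 1.413 mol × 74.55 g/mol = 105.3 g.
This is the theoretical yield. Percent yield = 95.4 g / 105.3 g × 100% = 90.59%.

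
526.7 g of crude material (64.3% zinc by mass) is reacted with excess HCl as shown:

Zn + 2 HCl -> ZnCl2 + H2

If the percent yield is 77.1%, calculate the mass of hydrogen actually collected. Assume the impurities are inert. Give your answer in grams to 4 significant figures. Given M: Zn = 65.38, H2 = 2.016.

8.051 g

Pure Zn available = 526.7 g × 0.643 = 338.67 g.
n(Zn) = 338.67 g / 65.38 g/mol = 5.1800 mol.
From the equation the Zn:H2 mole ratio is 1:1, so n(H2) = 5.1800 × 1/1 = 5.1800 mol.
Mass of H2 = 5.1800 mol × 2.016 g/mol = 10.443 g.
Actual mass collected = 10.443 g × 0.771 = 8.0515 g.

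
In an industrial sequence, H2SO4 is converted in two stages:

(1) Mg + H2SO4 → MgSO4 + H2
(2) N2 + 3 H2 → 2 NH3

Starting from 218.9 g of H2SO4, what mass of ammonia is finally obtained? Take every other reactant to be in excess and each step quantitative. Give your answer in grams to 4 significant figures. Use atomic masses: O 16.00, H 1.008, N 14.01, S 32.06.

M(H2SO4) = 2(1.008) + 32.06 + 4(16.00) = 98.076 g/mol.
M(NH3) = 14.01 + 3(1.008) = 17.034 g/mol.
n(H2SO4) = 218.90 / 98.076 = 2.2319 mol.
Step 1 gives a 1:1 ratio of H2SO4 to H2, so n(H2) = 2.2319 mol.
In step 2 the H2:NH3 ratio is 3:2, so n(NH3) = 1.4880 mol.
Mass of NH3 = 1.4880 × 17.034 = 25.346 g.

25.35 g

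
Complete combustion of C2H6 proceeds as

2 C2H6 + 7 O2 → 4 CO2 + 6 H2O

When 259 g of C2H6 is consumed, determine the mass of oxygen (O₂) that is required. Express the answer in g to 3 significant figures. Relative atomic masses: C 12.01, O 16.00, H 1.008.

M(C2H6) = 2(12.01) + 6(1.008) = 30.068 g/mol.
M(O2) = 2(16.00) = 32.00 g/mol.
n(C2H6) = 259.0 g / 30.068 g/mol = 8.614 mol.
From the equation the C2H6:O2 mole ratio is 2:7, so n(O2) = 8.614 × 7/2 = 30.15 mol.
Mass of O2 = 30.15 mol × 32.00 g/mol = 964.7 g.

965 g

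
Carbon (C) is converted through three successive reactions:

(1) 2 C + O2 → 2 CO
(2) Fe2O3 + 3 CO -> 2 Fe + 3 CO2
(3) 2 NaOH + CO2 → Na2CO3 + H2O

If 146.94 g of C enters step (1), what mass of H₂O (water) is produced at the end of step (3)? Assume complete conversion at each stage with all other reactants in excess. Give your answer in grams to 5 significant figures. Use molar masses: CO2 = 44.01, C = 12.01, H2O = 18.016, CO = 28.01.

220.42 g

n(C) = 146.94 / 12.01 = 12.2348 mol.
Reaction (1): C→CO ratio 2:2 ⇒ n(CO) = 12.2348 mol.
Reaction (2): CO→CO2 ratio 3:3 ⇒ n(CO2) = 12.2348 mol.
Reaction (3): CO2→H2O ratio 1:1 ⇒ n(H2O) = 12.2348 mol.
Mass of H2O = 12.2348 × 18.016 = 220.422 g.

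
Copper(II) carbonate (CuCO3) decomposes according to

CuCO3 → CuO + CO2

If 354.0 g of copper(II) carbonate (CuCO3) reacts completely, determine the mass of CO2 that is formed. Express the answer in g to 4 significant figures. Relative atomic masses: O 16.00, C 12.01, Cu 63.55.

M(CuCO3) = 63.55 + 12.01 + 3(16.00) = 123.56 g/mol.
M(CO2) = 12.01 + 2(16.00) = 44.01 g/mol.
n(CuCO3) = 354.00 g / 123.56 g/mol = 2.8650 mol.
From the equation the CuCO3:CO2 mole ratio is 1:1, so n(CO2) = 2.8650 × 1/1 = 2.8650 mol.
Mass of CO2 = 2.8650 mol × 44.01 g/mol = 126.09 g.

126.1 g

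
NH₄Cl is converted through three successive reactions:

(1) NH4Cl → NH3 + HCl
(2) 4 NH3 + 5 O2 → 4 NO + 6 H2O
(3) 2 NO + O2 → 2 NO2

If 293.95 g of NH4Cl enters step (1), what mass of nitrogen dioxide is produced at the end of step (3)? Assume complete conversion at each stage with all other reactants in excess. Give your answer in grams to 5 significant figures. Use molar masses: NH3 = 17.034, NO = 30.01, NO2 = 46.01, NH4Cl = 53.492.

n(NH4Cl) = 293.95 / 53.492 = 5.49521 mol.
Reaction (1): NH4Cl→NH3 ratio 1:1 ⇒ n(NH3) = 5.49521 mol.
Reaction (2): NH3→NO ratio 4:4 ⇒ n(NO) = 5.49521 mol.
Reaction (3): NO→NO2 ratio 2:2 ⇒ n(NO2) = 5.49521 mol.
Mass of NO2 = 5.49521 × 46.01 = 252.835 g.

252.83 g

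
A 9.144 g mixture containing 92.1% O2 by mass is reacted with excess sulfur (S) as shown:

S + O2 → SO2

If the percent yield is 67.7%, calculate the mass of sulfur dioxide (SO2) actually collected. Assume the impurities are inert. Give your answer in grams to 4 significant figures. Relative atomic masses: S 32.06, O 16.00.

11.41 g

Pure O2 available = 9.144 g × 0.921 = 8.4216 g.
M(O2) = 2(16.00) = 32.00 g/mol.
M(SO2) = 32.06 + 2(16.00) = 64.06 g/mol.
n(O2) = 8.4216 g / 32.00 g/mol = 0.26318 mol.
From the equation the O2:SO2 mole ratio is 1:1, so n(SO2) = 0.26318 × 1/1 = 0.26318 mol.
Mass of SO2 = 0.26318 mol × 64.06 g/mol = 16.859 g.
Actual mass collected = 16.859 g × 0.677 = 11.414 g.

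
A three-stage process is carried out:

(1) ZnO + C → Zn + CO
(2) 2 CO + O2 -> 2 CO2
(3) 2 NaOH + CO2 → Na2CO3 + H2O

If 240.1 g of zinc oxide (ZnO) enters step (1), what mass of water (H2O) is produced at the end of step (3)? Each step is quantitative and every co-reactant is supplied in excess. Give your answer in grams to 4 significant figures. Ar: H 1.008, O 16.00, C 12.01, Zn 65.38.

53.15 g

M(ZnO) = 65.38 + 16.00 = 81.38 g/mol.
M(H2O) = 2(1.008) + 16.00 = 18.016 g/mol.
n(ZnO) = 240.1 / 81.38 = 2.9504 mol.
Reaction (1): ZnO→CO ratio 1:1 ⇒ n(CO) = 2.9504 mol.
Reaction (2): CO→CO2 ratio 2:2 ⇒ n(CO2) = 2.9504 mol.
Reaction (3): CO2→H2O ratio 1:1 ⇒ n(H2O) = 2.9504 mol.
Mass of H2O = 2.9504 × 18.016 = 53.154 g.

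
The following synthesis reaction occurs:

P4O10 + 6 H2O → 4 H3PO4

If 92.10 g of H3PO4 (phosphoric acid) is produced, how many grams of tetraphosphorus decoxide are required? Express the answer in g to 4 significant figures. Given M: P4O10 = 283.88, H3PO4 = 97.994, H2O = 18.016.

66.70 g

n(H3PO4) = 92.100 g / 97.994 g/mol = 0.93985 mol.
From the equation the H3PO4:P4O10 mole ratio is 4:1, so n(P4O10) = 0.93985 × 1/4 = 0.23496 mol.
Mass of P4O10 = 0.23496 mol × 283.88 g/mol = 66.701 g.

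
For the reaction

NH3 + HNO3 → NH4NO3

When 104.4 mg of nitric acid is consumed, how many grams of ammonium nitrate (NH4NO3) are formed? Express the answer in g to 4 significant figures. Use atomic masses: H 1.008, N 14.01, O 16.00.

M(HNO3) = 1.008 + 14.01 + 3(16.00) = 63.018 g/mol.
M(NH4NO3) = 2(14.01) + 4(1.008) + 3(16.00) = 80.052 g/mol.
Convert: 104.4 mg = 0.10440 g.
n(HNO3) = 0.10440 g / 63.018 g/mol = 0.0016567 mol.
From the equation the HNO3:NH4NO3 mole ratio is 1:1, so n(NH4NO3) = 0.0016567 × 1/1 = 0.0016567 mol.
Mass of NH4NO3 = 0.0016567 mol × 80.052 g/mol = 0.13262 g.

0.1326 g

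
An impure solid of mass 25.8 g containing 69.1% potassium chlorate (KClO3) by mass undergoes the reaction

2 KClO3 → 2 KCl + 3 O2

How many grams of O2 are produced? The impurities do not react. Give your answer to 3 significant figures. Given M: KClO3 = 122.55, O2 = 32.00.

Mass of pure KClO3 = 25.8 g × 0.691 = 17.83 g.
n(KClO3) = 17.83 g / 122.55 g/mol = 0.1455 mol.
From the equation the KClO3:O2 mole ratio is 2:3, so n(O2) = 0.1455 × 3/2 = 0.2182 mol.
Mass of O2 = 0.2182 mol × 32.00 g/mol = 6.983 g.

6.98 g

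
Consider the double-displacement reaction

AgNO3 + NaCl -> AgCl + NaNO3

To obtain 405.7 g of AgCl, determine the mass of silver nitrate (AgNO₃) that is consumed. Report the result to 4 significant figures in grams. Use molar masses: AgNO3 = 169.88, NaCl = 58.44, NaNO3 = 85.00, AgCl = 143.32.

n(AgCl) = 405.70 g / 143.32 g/mol = 2.8307 mol.
From the equation the AgCl:AgNO3 mole ratio is 1:1, so n(AgNO3) = 2.8307 × 1/1 = 2.8307 mol.
Mass of AgNO3 = 2.8307 mol × 169.88 g/mol = 480.88 g.

480.9 g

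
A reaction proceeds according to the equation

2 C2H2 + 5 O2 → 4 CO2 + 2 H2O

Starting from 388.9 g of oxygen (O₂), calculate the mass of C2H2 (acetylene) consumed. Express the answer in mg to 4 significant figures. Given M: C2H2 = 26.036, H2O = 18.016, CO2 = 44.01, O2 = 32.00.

126600 mg

n(O2) = 388.90 g / 32.00 g/mol = 12.153 mol.
From the equation the O2:C2H2 mole ratio is 5:2, so n(C2H2) = 12.153 × 2/5 = 4.8613 mol.
Mass of C2H2 = 4.8613 mol × 26.036 g/mol = 126.57 g.
Converting to mg: 126.57 g = 126600 mg.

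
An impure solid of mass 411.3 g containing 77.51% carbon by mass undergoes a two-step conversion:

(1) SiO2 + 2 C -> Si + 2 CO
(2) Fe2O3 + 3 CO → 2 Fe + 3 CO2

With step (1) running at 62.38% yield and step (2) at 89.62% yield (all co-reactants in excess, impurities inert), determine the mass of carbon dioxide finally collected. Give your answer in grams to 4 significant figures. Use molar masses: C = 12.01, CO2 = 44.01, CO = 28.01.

653.1 g

Pure C = 411.3 × 0.7751 = 318.80 g.
n(C) = 318.80 / 12.01 = 26.544 mol.
Step 1 (C:CO = 2:2): theoretical n(CO) = 26.544 mol; at 62.38% yield, n(CO) = 16.558 mol.
Step 2 (CO:CO2 = 3:3): theoretical n(CO2) = 16.558 mol, so theoretical mass = 16.558 × 44.01 = 728.74 g.
At 89.62% yield, actual mass of CO2 = 728.74 × 0.8962 = 653.09 g.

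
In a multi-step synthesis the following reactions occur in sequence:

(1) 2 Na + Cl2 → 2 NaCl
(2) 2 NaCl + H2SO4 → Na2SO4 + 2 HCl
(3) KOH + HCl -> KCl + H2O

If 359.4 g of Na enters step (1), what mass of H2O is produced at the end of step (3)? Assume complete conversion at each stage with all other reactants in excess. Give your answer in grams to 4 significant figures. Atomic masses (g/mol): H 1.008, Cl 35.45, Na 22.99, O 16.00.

281.6 g

M(Na) = 22.99 g/mol.
M(H2O) = 2(1.008) + 16.00 = 18.016 g/mol.
n(Na) = 359.4 / 22.99 = 15.633 mol.
Reaction (1): Na→NaCl ratio 2:2 ⇒ n(NaCl) = 15.633 mol.
Reaction (2): NaCl→HCl ratio 2:2 ⇒ n(HCl) = 15.633 mol.
Reaction (3): HCl→H2O ratio 1:1 ⇒ n(H2O) = 15.633 mol.
Mass of H2O = 15.633 × 18.016 = 281.64 g.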